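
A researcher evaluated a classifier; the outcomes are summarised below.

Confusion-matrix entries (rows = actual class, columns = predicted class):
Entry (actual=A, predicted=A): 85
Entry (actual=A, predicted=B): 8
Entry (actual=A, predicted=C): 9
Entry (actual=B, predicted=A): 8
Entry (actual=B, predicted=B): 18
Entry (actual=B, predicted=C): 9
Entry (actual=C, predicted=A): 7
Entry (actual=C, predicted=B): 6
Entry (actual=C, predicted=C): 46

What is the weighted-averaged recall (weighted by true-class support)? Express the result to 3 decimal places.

0.760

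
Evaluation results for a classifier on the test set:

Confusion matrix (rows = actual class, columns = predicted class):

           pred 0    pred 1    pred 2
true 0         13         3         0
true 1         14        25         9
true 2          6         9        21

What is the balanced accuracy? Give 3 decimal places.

Balanced accuracy = mean of per-class recall.
  0: recall = 13/16 = 0.8125
  1: recall = 25/48 = 0.5208
  2: recall = 21/36 = 0.5833
Mean = (0.8125 + 0.5208 + 0.5833) / 3 = 0.639

0.639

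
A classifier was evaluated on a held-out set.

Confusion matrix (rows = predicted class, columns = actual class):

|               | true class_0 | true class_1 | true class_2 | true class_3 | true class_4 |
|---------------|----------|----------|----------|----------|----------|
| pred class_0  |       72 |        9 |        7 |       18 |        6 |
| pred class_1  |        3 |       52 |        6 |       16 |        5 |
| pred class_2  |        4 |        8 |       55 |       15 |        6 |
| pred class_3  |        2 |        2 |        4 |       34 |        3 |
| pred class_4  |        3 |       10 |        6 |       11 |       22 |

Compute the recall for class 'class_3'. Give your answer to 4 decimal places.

recall = TP/(TP+FN).
class_3: TP=34, FN=18+16+15+11=60 → 34/94 = 0.36170

0.3617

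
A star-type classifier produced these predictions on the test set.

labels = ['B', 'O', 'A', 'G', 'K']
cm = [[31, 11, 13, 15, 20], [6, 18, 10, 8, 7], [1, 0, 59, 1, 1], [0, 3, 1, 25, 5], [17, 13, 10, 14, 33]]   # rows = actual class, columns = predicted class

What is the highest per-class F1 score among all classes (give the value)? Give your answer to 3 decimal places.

Per-class F1 score (2·TP/(2·TP+FP+FN)):
  B: TP=31, FP=6+1+0+17=24, FN=11+13+15+20=59 → 62/145 = 0.4276
  O: TP=18, FP=11+0+3+13=27, FN=6+10+8+7=31 → 36/94 = 0.3830
  A: TP=59, FP=13+10+1+10=34, FN=1+0+1+1=3 → 118/155 = 0.7613
  G: TP=25, FP=15+8+1+14=38, FN=0+3+1+5=9 → 50/97 = 0.5155
  K: TP=33, FP=20+7+1+5=33, FN=17+13+10+14=54 → 66/153 = 0.4314
Highest is class 'A' with F1 score = 0.761.

0.761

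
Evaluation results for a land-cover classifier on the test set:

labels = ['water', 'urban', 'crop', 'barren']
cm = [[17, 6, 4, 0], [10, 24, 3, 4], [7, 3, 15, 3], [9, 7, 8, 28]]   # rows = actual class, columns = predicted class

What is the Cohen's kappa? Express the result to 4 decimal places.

Observed agreement pₒ = trace/N = 84/148 = 0.56757
Expected agreement pₑ = Σ (rowᵢ·colᵢ)/N² = (27·43 + 41·40 + 28·30 + 52·35)/148² = 0.24932
κ = (pₒ − pₑ)/(1 − pₑ) = (0.56757 − 0.24932)/(1 − 0.24932) = 0.4239

0.4239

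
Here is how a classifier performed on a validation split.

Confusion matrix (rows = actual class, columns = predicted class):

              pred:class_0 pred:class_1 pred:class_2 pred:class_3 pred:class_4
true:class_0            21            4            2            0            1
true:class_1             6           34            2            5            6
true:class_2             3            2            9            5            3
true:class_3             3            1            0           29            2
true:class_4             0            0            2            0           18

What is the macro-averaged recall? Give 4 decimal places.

0.7058

Per-class recall (TP/(TP+FN)):
  class_0: TP=21, FN=4+2+0+1=7 → 21/28 = 0.75000
  class_1: TP=34, FN=6+2+5+6=19 → 34/53 = 0.64151
  class_2: TP=9, FN=3+2+5+3=13 → 9/22 = 0.40909
  class_3: TP=29, FN=3+1+0+2=6 → 29/35 = 0.82857
  class_4: TP=18, FN=0+0+2+0=2 → 18/20 = 0.90000
Macro-recall = mean = (0.75000 + 0.64151 + 0.40909 + 0.82857 + 0.90000) / 5 = 0.7058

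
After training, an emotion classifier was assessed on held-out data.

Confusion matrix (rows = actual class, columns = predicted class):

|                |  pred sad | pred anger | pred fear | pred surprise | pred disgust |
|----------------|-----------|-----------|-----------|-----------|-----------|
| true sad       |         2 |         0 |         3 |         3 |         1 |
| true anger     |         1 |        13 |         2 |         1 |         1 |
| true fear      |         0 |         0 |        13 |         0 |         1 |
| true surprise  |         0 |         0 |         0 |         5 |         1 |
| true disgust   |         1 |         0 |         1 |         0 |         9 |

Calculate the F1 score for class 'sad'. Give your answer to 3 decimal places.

0.308

F1 score = 2·TP/(2·TP+FP+FN).
sad: TP=2, FP=1+0+0+1=2, FN=0+3+3+1=7 → 4/13 = 0.3077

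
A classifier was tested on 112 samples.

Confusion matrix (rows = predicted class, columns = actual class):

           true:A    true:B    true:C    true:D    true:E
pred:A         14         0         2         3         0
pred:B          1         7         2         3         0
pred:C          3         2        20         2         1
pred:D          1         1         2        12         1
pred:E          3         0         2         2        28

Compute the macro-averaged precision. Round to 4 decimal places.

0.6991

Per-class precision (TP/(TP+FP)):
  A: TP=14, FP=0+2+3+0=5 → 14/19 = 0.73684
  B: TP=7, FP=1+2+3+0=6 → 7/13 = 0.53846
  C: TP=20, FP=3+2+2+1=8 → 20/28 = 0.71429
  D: TP=12, FP=1+1+2+1=5 → 12/17 = 0.70588
  E: TP=28, FP=3+0+2+2=7 → 28/35 = 0.80000
Macro-precision = mean = (0.73684 + 0.53846 + 0.71429 + 0.70588 + 0.80000) / 5 = 0.6991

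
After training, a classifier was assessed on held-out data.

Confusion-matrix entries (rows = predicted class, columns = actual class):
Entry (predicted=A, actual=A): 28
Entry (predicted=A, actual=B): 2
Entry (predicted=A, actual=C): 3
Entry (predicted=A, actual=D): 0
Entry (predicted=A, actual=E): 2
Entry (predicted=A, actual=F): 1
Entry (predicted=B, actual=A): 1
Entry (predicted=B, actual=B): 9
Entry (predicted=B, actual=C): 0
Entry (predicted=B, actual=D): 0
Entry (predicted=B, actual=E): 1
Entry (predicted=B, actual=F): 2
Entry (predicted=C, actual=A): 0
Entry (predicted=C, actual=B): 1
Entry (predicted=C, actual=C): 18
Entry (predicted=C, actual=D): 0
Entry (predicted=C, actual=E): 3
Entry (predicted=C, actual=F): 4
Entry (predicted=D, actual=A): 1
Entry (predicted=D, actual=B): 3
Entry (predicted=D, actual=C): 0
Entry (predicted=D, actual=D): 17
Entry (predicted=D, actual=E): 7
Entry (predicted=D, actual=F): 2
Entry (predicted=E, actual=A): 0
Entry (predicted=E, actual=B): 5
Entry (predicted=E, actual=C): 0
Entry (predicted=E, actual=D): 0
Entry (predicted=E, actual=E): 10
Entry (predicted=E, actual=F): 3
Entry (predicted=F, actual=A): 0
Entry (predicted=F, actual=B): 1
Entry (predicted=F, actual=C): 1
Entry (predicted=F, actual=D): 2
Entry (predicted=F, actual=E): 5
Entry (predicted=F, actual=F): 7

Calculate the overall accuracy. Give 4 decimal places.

Accuracy = trace / total = (28+9+18+17+10+7=89) / 139 = 89/139 = 0.6403

0.6403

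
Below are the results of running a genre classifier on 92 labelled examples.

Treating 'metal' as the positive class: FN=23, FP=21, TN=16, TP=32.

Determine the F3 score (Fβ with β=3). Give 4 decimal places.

Fβ = (1+β²)·TP / ((1+β²)·TP + β²·FN + FP), with β²=9
= 10·32 / (10·32 + 9·23 + 21) = 0.5839

0.5839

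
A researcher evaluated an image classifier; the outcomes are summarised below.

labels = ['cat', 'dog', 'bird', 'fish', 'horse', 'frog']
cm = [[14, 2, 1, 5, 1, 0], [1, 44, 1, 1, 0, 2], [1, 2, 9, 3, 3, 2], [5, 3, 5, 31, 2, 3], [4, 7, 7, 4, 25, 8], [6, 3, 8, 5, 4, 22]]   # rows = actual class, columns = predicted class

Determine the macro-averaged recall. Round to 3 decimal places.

Per-class recall (TP/(TP+FN)):
  cat: TP=14, FN=2+1+5+1+0=9 → 14/23 = 0.6087
  dog: TP=44, FN=1+1+1+0+2=5 → 44/49 = 0.8980
  bird: TP=9, FN=1+2+3+3+2=11 → 9/20 = 0.4500
  fish: TP=31, FN=5+3+5+2+3=18 → 31/49 = 0.6327
  horse: TP=25, FN=4+7+7+4+8=30 → 25/55 = 0.4545
  frog: TP=22, FN=6+3+8+5+4=26 → 22/48 = 0.4583
Macro-recall = mean = (0.6087 + 0.8980 + 0.4500 + 0.6327 + 0.4545 + 0.4583) / 6 = 0.584

0.584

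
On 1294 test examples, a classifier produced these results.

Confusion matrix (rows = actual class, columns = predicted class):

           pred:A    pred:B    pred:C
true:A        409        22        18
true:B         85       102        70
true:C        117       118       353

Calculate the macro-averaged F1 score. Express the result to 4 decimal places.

0.6222

Per-class F1 score (2·TP/(2·TP+FP+FN)):
  A: TP=409, FP=85+117=202, FN=22+18=40 → 818/1060 = 0.77170
  B: TP=102, FP=22+118=140, FN=85+70=155 → 204/499 = 0.40882
  C: TP=353, FP=18+70=88, FN=117+118=235 → 706/1029 = 0.68610
Macro-F1 score = mean = (0.77170 + 0.40882 + 0.68610) / 3 = 0.6222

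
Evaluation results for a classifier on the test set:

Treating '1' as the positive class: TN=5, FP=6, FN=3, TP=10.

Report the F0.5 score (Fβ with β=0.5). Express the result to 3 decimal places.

0.649

Fβ = (1+β²)·TP / ((1+β²)·TP + β²·FN + FP), with β²=1/4
= 1.25·10 / (1.25·10 + 0.25·3 + 6) = 0.649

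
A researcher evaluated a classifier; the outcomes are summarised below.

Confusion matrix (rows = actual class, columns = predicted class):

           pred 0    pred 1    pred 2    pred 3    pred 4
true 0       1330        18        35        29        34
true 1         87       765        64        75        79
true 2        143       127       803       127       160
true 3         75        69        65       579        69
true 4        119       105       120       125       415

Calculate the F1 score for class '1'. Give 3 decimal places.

F1 score = 2·TP/(2·TP+FP+FN).
1: TP=765, FP=18+127+69+105=319, FN=87+64+75+79=305 → 1530/2154 = 0.7103

0.710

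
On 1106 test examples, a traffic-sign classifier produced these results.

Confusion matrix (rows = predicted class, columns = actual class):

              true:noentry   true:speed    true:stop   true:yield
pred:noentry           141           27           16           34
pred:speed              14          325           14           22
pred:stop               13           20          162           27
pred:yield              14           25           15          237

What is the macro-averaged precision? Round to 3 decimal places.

0.764

Per-class precision (TP/(TP+FP)):
  noentry: TP=141, FP=27+16+34=77 → 141/218 = 0.6468
  speed: TP=325, FP=14+14+22=50 → 325/375 = 0.8667
  stop: TP=162, FP=13+20+27=60 → 162/222 = 0.7297
  yield: TP=237, FP=14+25+15=54 → 237/291 = 0.8144
Macro-precision = mean = (0.6468 + 0.8667 + 0.7297 + 0.8144) / 4 = 0.764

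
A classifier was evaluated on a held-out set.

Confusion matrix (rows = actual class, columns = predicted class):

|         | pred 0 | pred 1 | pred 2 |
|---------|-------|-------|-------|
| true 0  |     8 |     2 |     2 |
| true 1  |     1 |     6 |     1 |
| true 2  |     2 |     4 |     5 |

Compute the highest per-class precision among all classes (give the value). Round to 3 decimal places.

Per-class precision (TP/(TP+FP)):
  0: TP=8, FP=1+2=3 → 8/11 = 0.7273
  1: TP=6, FP=2+4=6 → 6/12 = 0.5000
  2: TP=5, FP=2+1=3 → 5/8 = 0.6250
Highest is class '0' with precision = 0.727.

0.727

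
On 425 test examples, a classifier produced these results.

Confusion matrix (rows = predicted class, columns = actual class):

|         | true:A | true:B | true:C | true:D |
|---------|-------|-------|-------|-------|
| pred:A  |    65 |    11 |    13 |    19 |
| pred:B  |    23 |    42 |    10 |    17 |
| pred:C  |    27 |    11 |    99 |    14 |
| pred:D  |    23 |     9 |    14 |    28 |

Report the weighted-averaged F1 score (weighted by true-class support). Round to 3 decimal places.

Per-class F1 score (2·TP/(2·TP+FP+FN)):
  A: TP=65, FP=11+13+19=43, FN=23+27+23=73 → 130/246 = 0.5285
  B: TP=42, FP=23+10+17=50, FN=11+11+9=31 → 84/165 = 0.5091
  C: TP=99, FP=27+11+14=52, FN=13+10+14=37 → 198/287 = 0.6899
  D: TP=28, FP=23+9+14=46, FN=19+17+14=50 → 56/152 = 0.3684
Weighted-F1 score = Σ (supportᵢ/N)·F1 scoreᵢ with N=425: (138/425)·0.5285 + (73/425)·0.5091 + (136/425)·0.6899 + (78/425)·0.3684 = 0.547

0.547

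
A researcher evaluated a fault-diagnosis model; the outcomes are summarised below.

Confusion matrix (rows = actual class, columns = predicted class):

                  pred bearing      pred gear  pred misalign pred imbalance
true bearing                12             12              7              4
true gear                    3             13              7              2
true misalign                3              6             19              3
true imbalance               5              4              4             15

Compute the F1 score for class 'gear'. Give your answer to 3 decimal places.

0.433

Treat 'gear' as positive and all other classes as negative.
F1 score = 2·TP/(2·TP+FP+FN).
gear: TP=13, FP=12+6+4=22, FN=3+7+2=12 → 26/60 = 0.4333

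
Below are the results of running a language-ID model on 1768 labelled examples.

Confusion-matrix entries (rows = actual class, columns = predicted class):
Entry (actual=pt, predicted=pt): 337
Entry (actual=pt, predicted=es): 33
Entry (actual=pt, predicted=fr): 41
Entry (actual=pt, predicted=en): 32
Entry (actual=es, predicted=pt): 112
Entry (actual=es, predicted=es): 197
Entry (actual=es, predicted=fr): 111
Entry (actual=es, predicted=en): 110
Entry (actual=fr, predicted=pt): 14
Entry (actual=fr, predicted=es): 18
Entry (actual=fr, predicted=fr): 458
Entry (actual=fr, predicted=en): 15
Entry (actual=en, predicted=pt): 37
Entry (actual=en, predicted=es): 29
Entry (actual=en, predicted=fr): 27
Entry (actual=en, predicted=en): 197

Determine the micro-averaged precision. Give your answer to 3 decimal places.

Micro-averaging pools counts across classes: ΣTP=1189, ΣFP=579, ΣFN=579.
Micro-precision = TP/(TP+FP) on pooled counts = 0.673 (equals overall accuracy in single-label multiclass).

0.673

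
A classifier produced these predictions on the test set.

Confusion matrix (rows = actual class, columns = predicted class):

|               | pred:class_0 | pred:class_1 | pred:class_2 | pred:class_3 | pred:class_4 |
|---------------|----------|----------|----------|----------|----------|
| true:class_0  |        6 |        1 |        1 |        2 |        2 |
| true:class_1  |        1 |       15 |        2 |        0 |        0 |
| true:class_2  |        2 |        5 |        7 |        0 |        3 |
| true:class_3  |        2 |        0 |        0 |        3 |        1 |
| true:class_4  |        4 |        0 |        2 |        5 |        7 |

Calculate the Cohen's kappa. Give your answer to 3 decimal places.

0.412

Observed agreement pₒ = trace/N = 38/71 = 0.5352
Expected agreement pₑ = Σ (rowᵢ·colᵢ)/N² = (12·15 + 18·21 + 17·12 + 6·10 + 18·13)/71² = 0.2095
κ = (pₒ − pₑ)/(1 − pₑ) = (0.5352 − 0.2095)/(1 − 0.2095) = 0.412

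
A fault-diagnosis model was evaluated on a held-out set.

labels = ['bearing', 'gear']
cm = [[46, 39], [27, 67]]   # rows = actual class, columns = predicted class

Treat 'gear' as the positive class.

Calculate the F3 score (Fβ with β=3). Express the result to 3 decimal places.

Fβ = (1+β²)·TP / ((1+β²)·TP + β²·FN + FP), with β²=9
= 10·67 / (10·67 + 9·27 + 39) = 0.704

0.704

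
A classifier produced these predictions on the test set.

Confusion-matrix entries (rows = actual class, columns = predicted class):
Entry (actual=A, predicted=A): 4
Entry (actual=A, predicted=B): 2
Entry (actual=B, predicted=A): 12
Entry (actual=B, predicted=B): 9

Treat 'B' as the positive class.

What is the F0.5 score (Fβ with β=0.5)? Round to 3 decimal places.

0.692

Fβ = (1+β²)·TP / ((1+β²)·TP + β²·FN + FP), with β²=1/4
= 1.25·9 / (1.25·9 + 0.25·12 + 2) = 0.692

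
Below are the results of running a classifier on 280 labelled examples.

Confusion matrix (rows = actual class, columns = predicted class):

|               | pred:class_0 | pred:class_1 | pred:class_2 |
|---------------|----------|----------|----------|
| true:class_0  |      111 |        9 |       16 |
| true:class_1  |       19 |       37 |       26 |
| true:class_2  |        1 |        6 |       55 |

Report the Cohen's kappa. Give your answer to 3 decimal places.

0.571

Observed agreement pₒ = trace/N = 203/280 = 0.7250
Expected agreement pₑ = Σ (rowᵢ·colᵢ)/N² = (136·131 + 82·52 + 62·97)/280² = 0.3583
κ = (pₒ − pₑ)/(1 − pₑ) = (0.7250 − 0.3583)/(1 − 0.3583) = 0.571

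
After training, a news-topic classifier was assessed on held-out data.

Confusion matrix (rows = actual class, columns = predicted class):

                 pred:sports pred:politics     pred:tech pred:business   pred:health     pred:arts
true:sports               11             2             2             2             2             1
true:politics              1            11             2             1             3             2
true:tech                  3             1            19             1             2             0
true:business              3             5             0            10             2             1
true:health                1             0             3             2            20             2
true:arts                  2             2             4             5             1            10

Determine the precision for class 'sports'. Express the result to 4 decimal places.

0.5238

precision = TP/(TP+FP).
sports: TP=11, FP=1+3+3+1+2=10 → 11/21 = 0.52381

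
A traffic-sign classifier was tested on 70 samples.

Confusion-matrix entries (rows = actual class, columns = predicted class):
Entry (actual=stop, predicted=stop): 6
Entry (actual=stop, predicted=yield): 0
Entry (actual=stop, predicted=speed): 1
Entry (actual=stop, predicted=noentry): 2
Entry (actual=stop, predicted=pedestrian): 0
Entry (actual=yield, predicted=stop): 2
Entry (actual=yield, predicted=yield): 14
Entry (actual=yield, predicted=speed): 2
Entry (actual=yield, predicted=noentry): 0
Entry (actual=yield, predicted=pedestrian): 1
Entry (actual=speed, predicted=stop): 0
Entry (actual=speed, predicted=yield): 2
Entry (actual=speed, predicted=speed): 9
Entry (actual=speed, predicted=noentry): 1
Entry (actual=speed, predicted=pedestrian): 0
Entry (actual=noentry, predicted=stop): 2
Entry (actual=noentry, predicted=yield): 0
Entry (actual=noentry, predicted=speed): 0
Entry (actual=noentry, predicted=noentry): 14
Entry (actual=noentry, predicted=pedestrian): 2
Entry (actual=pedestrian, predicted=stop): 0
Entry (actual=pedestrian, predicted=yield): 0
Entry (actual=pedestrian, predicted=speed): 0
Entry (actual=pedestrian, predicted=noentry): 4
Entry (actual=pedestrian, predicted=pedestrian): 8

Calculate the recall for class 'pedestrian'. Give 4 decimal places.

Take TP from the diagonal, FP from the rest of the 'pedestrian' prediction marginal, FN from the rest of the 'pedestrian' actual marginal.
recall = TP/(TP+FN).
pedestrian: TP=8, FN=0+0+0+4=4 → 8/12 = 0.66667

0.6667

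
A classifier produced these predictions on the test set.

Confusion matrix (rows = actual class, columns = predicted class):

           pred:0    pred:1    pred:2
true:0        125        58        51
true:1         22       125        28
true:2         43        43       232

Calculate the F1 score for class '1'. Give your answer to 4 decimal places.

0.6234

Take TP from the diagonal, FP from the rest of the '1' prediction marginal, FN from the rest of the '1' actual marginal.
F1 score = 2·TP/(2·TP+FP+FN).
1: TP=125, FP=58+43=101, FN=22+28=50 → 250/401 = 0.62344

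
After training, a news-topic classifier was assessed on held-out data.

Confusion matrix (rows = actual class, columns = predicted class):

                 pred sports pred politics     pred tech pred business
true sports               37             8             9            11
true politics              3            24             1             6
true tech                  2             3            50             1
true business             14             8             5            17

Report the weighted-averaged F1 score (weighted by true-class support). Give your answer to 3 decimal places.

Per-class F1 score (2·TP/(2·TP+FP+FN)):
  sports: TP=37, FP=3+2+14=19, FN=8+9+11=28 → 74/121 = 0.6116
  politics: TP=24, FP=8+3+8=19, FN=3+1+6=10 → 48/77 = 0.6234
  tech: TP=50, FP=9+1+5=15, FN=2+3+1=6 → 100/121 = 0.8264
  business: TP=17, FP=11+6+1=18, FN=14+8+5=27 → 34/79 = 0.4304
Weighted-F1 score = Σ (supportᵢ/N)·F1 scoreᵢ with N=199: (65/199)·0.6116 + (34/199)·0.6234 + (56/199)·0.8264 + (44/199)·0.4304 = 0.634

0.634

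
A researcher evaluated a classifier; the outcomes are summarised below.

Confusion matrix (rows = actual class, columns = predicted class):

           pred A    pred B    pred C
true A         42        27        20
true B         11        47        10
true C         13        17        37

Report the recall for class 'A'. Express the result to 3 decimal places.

recall = TP/(TP+FN).
A: TP=42, FN=27+20=47 → 42/89 = 0.4719

0.472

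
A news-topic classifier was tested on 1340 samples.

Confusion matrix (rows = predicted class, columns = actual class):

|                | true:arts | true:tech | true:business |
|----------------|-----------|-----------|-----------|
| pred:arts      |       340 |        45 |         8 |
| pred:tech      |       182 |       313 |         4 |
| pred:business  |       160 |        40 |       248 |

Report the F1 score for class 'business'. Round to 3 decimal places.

One-vs-rest for 'business': TP = diagonal; FP = other classes predicted 'business'; FN = 'business' predicted as other.
F1 score = 2·TP/(2·TP+FP+FN).
business: TP=248, FP=160+40=200, FN=8+4=12 → 496/708 = 0.7006

0.701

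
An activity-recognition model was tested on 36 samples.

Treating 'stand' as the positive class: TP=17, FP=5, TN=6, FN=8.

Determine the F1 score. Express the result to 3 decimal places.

Precision = TP/(TP+FP) = 17/22 = 0.7727
Recall = TP/(TP+FN) = 17/25 = 0.6800
F1 = 2·TP/(2·TP+FP+FN) = 34/47 = 0.723

0.723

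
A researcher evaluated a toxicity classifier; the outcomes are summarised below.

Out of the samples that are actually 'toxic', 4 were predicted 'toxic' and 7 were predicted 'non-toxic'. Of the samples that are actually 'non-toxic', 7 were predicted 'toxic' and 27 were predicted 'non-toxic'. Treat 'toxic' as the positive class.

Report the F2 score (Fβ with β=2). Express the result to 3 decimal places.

0.364

Fβ = (1+β²)·TP / ((1+β²)·TP + β²·FN + FP), with β²=4
= 5·4 / (5·4 + 4·7 + 7) = 0.364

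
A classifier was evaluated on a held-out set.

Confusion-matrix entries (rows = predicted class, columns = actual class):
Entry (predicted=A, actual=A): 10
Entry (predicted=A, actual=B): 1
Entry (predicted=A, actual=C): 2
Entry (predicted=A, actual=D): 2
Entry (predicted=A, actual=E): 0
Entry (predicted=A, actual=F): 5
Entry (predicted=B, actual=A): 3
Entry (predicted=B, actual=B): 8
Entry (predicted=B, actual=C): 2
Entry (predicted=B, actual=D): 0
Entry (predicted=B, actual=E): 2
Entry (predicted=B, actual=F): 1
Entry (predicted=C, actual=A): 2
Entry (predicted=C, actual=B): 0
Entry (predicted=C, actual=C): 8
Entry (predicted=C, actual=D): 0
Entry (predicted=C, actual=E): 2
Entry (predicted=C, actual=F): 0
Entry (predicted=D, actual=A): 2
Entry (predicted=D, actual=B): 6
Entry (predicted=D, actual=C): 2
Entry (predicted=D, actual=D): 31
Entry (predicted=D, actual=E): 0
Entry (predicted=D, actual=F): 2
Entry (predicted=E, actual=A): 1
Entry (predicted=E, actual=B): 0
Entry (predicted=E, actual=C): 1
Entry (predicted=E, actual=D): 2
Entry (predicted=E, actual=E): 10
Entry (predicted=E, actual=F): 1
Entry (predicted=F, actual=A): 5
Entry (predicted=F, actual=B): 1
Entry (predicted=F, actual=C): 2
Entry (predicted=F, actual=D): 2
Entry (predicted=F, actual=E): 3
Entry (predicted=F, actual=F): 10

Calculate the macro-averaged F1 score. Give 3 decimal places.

0.566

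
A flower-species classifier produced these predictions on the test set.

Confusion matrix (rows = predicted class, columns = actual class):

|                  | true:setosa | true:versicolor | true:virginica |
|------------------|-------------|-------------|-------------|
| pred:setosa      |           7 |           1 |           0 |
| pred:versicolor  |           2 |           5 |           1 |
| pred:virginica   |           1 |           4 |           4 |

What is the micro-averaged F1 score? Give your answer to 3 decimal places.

0.640

Micro-averaging pools counts across classes: ΣTP=16, ΣFP=9, ΣFN=9.
Micro-F1 score = 2·TP/(2·TP+FP+FN) on pooled counts = 0.640 (equals overall accuracy in single-label multiclass).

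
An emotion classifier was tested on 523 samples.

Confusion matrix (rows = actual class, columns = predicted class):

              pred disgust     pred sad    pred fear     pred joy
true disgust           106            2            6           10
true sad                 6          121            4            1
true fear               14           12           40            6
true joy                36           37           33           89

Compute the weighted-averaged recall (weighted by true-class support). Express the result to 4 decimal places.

0.6807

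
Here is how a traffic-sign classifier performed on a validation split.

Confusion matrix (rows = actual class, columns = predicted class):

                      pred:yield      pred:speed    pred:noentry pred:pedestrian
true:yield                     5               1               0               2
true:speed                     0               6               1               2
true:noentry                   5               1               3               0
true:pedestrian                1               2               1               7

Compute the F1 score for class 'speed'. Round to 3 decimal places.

0.632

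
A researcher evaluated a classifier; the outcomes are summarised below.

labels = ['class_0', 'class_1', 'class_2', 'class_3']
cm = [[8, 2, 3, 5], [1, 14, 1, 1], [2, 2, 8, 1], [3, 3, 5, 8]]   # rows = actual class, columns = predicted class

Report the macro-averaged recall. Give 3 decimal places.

0.576

Per-class recall (TP/(TP+FN)):
  class_0: TP=8, FN=2+3+5=10 → 8/18 = 0.4444
  class_1: TP=14, FN=1+1+1=3 → 14/17 = 0.8235
  class_2: TP=8, FN=2+2+1=5 → 8/13 = 0.6154
  class_3: TP=8, FN=3+3+5=11 → 8/19 = 0.4211
Macro-recall = mean = (0.4444 + 0.8235 + 0.6154 + 0.4211) / 4 = 0.576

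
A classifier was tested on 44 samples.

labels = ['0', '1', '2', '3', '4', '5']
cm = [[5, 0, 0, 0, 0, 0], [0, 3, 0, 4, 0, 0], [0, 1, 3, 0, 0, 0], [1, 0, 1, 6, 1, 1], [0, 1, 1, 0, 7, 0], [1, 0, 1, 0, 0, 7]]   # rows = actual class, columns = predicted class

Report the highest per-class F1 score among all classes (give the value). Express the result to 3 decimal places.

0.833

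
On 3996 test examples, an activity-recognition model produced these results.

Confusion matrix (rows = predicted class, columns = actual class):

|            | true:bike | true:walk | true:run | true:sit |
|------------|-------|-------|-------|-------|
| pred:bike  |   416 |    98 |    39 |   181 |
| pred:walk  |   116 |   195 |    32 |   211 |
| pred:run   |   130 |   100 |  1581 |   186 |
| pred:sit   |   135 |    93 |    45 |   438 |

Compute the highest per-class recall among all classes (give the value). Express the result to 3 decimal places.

Per-class recall (TP/(TP+FN)):
  bike: TP=416, FN=116+130+135=381 → 416/797 = 0.5220
  walk: TP=195, FN=98+100+93=291 → 195/486 = 0.4012
  run: TP=1581, FN=39+32+45=116 → 1581/1697 = 0.9316
  sit: TP=438, FN=181+211+186=578 → 438/1016 = 0.4311
Highest is class 'run' with recall = 0.932.

0.932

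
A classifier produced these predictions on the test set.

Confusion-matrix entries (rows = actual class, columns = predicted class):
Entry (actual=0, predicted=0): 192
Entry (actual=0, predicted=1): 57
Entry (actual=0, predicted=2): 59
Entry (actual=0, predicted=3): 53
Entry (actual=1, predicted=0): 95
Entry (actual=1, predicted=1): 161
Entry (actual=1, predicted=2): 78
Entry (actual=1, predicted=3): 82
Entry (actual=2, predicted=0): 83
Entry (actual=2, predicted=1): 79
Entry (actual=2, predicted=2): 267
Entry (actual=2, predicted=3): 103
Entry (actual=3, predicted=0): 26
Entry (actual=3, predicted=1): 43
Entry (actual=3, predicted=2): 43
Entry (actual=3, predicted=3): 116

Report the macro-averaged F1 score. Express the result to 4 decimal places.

0.4693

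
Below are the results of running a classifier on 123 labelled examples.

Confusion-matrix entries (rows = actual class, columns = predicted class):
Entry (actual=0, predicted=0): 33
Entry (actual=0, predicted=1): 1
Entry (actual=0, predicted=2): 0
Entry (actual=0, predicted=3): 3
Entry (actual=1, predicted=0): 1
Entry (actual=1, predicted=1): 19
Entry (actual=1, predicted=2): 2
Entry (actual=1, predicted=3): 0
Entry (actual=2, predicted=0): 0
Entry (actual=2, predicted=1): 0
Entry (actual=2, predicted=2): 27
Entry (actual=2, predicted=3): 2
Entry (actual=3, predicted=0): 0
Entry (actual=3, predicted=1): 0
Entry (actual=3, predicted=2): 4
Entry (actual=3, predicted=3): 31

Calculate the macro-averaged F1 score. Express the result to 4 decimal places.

0.8946

Per-class F1 score (2·TP/(2·TP+FP+FN)):
  0: TP=33, FP=1+0+0=1, FN=1+0+3=4 → 66/71 = 0.92958
  1: TP=19, FP=1+0+0=1, FN=1+2+0=3 → 38/42 = 0.90476
  2: TP=27, FP=0+2+4=6, FN=0+0+2=2 → 54/62 = 0.87097
  3: TP=31, FP=3+0+2=5, FN=0+0+4=4 → 62/71 = 0.87324
Macro-F1 score = mean = (0.92958 + 0.90476 + 0.87097 + 0.87324) / 4 = 0.8946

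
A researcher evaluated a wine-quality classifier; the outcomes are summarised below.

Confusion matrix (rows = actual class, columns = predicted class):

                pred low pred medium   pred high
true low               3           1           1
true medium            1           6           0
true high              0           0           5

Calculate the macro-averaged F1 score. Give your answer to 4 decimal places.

0.8110

Per-class F1 score (2·TP/(2·TP+FP+FN)):
  low: TP=3, FP=1+0=1, FN=1+1=2 → 6/9 = 0.66667
  medium: TP=6, FP=1+0=1, FN=1+0=1 → 12/14 = 0.85714
  high: TP=5, FP=1+0=1, FN=0+0=0 → 10/11 = 0.90909
Macro-F1 score = mean = (0.66667 + 0.85714 + 0.90909) / 3 = 0.8110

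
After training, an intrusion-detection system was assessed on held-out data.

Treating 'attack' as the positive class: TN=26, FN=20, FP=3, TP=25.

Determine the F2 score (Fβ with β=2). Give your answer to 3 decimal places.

Fβ = (1+β²)·TP / ((1+β²)·TP + β²·FN + FP), with β²=4
= 5·25 / (5·25 + 4·20 + 3) = 0.601

0.601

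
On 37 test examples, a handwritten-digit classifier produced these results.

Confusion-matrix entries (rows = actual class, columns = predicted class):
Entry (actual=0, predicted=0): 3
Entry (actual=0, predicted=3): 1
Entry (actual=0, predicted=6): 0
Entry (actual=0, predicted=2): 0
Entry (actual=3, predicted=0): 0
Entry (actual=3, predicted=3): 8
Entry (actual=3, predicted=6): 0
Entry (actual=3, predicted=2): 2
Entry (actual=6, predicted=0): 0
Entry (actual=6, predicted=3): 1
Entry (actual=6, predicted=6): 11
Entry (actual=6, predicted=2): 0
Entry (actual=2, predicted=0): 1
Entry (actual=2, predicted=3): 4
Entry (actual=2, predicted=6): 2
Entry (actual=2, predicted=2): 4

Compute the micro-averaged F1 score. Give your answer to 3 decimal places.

0.703

Micro-averaging pools counts across classes: ΣTP=26, ΣFP=11, ΣFN=11.
Micro-F1 score = 2·TP/(2·TP+FP+FN) on pooled counts = 0.703 (equals overall accuracy in single-label multiclass).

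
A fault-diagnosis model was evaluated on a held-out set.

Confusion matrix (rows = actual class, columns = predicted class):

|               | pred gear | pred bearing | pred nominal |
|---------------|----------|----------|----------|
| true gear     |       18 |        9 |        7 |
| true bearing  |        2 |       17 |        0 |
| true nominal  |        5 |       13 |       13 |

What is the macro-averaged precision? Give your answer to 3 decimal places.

0.602

Per-class precision (TP/(TP+FP)):
  gear: TP=18, FP=2+5=7 → 18/25 = 0.7200
  bearing: TP=17, FP=9+13=22 → 17/39 = 0.4359
  nominal: TP=13, FP=7+0=7 → 13/20 = 0.6500
Macro-precision = mean = (0.7200 + 0.4359 + 0.6500) / 3 = 0.602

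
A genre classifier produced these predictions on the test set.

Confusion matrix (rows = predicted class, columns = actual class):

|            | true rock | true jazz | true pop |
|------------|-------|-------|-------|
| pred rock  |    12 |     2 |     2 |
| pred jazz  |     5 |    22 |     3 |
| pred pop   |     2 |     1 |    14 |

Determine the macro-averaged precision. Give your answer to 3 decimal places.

Per-class precision (TP/(TP+FP)):
  rock: TP=12, FP=2+2=4 → 12/16 = 0.7500
  jazz: TP=22, FP=5+3=8 → 22/30 = 0.7333
  pop: TP=14, FP=2+1=3 → 14/17 = 0.8235
Macro-precision = mean = (0.7500 + 0.7333 + 0.8235) / 3 = 0.769

0.769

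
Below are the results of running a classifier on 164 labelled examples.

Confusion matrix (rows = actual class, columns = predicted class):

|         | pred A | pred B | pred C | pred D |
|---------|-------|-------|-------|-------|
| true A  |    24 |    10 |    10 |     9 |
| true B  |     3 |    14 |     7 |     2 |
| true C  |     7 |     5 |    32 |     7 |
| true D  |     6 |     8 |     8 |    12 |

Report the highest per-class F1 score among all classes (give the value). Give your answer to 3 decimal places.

0.593

Per-class F1 score (2·TP/(2·TP+FP+FN)):
  A: TP=24, FP=3+7+6=16, FN=10+10+9=29 → 48/93 = 0.5161
  B: TP=14, FP=10+5+8=23, FN=3+7+2=12 → 28/63 = 0.4444
  C: TP=32, FP=10+7+8=25, FN=7+5+7=19 → 64/108 = 0.5926
  D: TP=12, FP=9+2+7=18, FN=6+8+8=22 → 24/64 = 0.3750
Highest is class 'C' with F1 score = 0.593.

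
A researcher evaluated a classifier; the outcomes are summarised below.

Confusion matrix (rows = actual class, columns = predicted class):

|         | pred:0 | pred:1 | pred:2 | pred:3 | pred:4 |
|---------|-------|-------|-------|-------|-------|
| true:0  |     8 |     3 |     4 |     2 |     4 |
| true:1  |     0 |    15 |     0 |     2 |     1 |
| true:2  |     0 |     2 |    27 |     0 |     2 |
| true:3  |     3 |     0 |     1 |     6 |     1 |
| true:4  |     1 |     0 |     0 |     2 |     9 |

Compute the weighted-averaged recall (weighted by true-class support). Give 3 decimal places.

Per-class recall (TP/(TP+FN)):
  0: TP=8, FN=3+4+2+4=13 → 8/21 = 0.3810
  1: TP=15, FN=0+0+2+1=3 → 15/18 = 0.8333
  2: TP=27, FN=0+2+0+2=4 → 27/31 = 0.8710
  3: TP=6, FN=3+0+1+1=5 → 6/11 = 0.5455
  4: TP=9, FN=1+0+0+2=3 → 9/12 = 0.7500
Weighted-recall = Σ (supportᵢ/N)·recallᵢ with N=93: (21/93)·0.3810 + (18/93)·0.8333 + (31/93)·0.8710 + (11/93)·0.5455 + (12/93)·0.7500 = 0.699

0.699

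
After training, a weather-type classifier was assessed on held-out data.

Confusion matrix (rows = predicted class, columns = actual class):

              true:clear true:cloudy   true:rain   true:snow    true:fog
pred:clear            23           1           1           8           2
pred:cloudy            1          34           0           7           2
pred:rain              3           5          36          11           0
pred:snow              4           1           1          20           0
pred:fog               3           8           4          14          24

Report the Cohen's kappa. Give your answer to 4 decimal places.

Observed agreement pₒ = trace/N = 137/213 = 0.64319
Expected agreement pₑ = Σ (rowᵢ·colᵢ)/N² = (34·35 + 49·44 + 42·55 + 60·26 + 28·53)/213² = 0.19176
κ = (pₒ − pₑ)/(1 − pₑ) = (0.64319 − 0.19176)/(1 − 0.19176) = 0.5585

0.5585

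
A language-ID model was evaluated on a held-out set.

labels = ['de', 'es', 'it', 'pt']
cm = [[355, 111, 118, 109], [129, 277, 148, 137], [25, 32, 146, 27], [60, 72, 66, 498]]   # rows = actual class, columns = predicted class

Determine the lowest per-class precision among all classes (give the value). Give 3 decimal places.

Per-class precision (TP/(TP+FP)):
  de: TP=355, FP=129+25+60=214 → 355/569 = 0.6239
  es: TP=277, FP=111+32+72=215 → 277/492 = 0.5630
  it: TP=146, FP=118+148+66=332 → 146/478 = 0.3054
  pt: TP=498, FP=109+137+27=273 → 498/771 = 0.6459
Lowest is class 'it' with precision = 0.305.

0.305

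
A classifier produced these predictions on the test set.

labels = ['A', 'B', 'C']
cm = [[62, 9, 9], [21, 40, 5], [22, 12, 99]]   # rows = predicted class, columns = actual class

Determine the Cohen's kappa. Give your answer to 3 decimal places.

0.568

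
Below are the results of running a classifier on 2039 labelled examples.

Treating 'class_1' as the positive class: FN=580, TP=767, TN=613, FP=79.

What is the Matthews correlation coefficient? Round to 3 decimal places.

MCC = (TP·TN − FP·FN) / √((TP+FP)(TP+FN)(TN+FP)(TN+FN))
Numerator = 767·613 − 79·580 = 424351
Denominator = √(846·1347·692·1193) = √940772246472 = 969934.1454
MCC = 424351 / 969934.1454 = 0.438

0.438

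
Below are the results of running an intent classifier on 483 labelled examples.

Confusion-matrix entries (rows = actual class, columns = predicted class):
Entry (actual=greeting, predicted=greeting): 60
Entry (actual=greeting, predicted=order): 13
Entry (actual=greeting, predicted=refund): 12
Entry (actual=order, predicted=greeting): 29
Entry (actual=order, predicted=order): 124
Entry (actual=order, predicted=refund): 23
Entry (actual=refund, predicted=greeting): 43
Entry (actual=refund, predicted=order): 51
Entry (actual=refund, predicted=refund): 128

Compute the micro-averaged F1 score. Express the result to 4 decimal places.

0.6460

Micro-averaging pools counts across classes: ΣTP=312, ΣFP=171, ΣFN=171.
Micro-F1 score = 2·TP/(2·TP+FP+FN) on pooled counts = 0.6460 (equals overall accuracy in single-label multiclass).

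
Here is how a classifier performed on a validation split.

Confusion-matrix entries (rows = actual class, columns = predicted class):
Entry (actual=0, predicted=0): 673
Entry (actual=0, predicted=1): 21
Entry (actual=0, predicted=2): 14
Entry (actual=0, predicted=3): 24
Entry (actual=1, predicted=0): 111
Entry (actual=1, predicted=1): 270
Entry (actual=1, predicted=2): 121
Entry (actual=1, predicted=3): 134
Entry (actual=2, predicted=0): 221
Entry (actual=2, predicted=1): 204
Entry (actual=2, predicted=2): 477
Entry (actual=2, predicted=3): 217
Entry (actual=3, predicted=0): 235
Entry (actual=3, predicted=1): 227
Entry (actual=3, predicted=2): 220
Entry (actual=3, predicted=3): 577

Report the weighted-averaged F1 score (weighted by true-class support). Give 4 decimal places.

Per-class F1 score (2·TP/(2·TP+FP+FN)):
  0: TP=673, FP=111+221+235=567, FN=21+14+24=59 → 1346/1972 = 0.68256
  1: TP=270, FP=21+204+227=452, FN=111+121+134=366 → 540/1358 = 0.39764
  2: TP=477, FP=14+121+220=355, FN=221+204+217=642 → 954/1951 = 0.48898
  3: TP=577, FP=24+134+217=375, FN=235+227+220=682 → 1154/2211 = 0.52194
Weighted-F1 score = Σ (supportᵢ/N)·F1 scoreᵢ with N=3746: (732/3746)·0.68256 + (636/3746)·0.39764 + (1119/3746)·0.48898 + (1259/3746)·0.52194 = 0.5224

0.5224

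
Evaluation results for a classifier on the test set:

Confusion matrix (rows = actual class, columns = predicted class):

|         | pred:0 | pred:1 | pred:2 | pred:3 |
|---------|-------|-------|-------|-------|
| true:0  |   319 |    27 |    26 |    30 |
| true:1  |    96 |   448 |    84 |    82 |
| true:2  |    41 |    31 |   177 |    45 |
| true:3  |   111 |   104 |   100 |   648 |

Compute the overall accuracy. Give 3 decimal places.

0.672

Accuracy = trace / total = (319+448+177+648=1592) / 2369 = 1592/2369 = 0.672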